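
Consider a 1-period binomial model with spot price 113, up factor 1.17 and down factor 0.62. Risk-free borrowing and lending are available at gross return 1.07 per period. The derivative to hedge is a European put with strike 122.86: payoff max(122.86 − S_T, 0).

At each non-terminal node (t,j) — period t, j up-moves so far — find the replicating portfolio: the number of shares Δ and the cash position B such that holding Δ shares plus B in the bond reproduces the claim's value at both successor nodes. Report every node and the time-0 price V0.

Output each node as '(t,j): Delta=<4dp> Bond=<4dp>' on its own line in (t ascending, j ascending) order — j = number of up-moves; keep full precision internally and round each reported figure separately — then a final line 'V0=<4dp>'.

(0,0): Delta=-0.8496 Bond=104.9720
V0=8.9720

Risk-neutral probability p* = (R−d)/(u−d) = (1.07−0.62)/(1.17−0.62) = 0.8182.
Payoff layer (t=1): V(1,0)=52.8000, V(1,1)=0.0000
  t=0,j=0: stock 113.0000 → up 132.2100 (V=0.0000), down 70.0600 (V=52.8000). Price 8.9720; hedge Δ=-0.8496, bond B=104.9720.
Each (Δ,B) replicates both successor values, so the strategy is self-financing and V0 is arbitrage-free.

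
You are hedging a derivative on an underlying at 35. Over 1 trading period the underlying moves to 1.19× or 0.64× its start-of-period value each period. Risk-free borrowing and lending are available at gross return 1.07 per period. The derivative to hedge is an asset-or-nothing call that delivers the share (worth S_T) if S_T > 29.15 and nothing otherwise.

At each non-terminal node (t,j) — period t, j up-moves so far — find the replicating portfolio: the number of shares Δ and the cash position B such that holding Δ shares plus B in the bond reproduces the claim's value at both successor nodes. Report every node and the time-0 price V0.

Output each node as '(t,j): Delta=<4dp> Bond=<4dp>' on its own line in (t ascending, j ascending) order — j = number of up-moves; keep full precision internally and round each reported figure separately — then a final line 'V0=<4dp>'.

(0,0): Delta=2.1636 Bond=-45.2948
V0=30.4325

Risk-neutral probability p* = (R−d)/(u−d) = (1.07−0.64)/(1.19−0.64) = 0.7818.
Terminal values V(1,·): V(1,0)=0.0000, V(1,1)=41.6500
Node (0,0) S=35.0000: V=(p*·41.6500+(1−p*)·0.0000)/1.07=30.4325; Δ=(41.6500−0.0000)/(41.6500−22.4000)=2.1636; B=V−Δ·S=-45.2948
Self-financing check: at every node Δ·S+B equals the discounted successor values.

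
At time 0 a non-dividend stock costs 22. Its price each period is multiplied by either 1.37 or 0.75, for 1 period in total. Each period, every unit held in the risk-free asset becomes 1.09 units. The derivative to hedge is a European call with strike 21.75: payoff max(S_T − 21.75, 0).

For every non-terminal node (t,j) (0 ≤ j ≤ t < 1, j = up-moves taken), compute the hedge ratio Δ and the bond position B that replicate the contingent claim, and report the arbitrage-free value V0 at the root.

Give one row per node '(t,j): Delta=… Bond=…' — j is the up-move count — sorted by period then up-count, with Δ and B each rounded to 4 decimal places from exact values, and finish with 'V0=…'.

(0,0): Delta=0.6151 Bond=-9.3112
V0=4.2211

The replicating-portfolio and risk-neutral prices coincide; use p* = (1.09−0.75)/(1.37−0.75) = 0.5484 for the latter.
Payoff layer (t=1): V(1,0)=0.0000, V(1,1)=8.3900
(0,0): S=22.0000. Δ = (V_up−V_dn)/(S_up−S_dn) = (8.3900−0.0000)/(30.1400−16.5000) = 0.6151. V = [p*·8.3900 + (1−p*)·0.0000]/1.09 = 4.2211. B = V − Δ·S = -9.3112.
Root portfolio cost Δ·22+B reproduces V0=4.2211.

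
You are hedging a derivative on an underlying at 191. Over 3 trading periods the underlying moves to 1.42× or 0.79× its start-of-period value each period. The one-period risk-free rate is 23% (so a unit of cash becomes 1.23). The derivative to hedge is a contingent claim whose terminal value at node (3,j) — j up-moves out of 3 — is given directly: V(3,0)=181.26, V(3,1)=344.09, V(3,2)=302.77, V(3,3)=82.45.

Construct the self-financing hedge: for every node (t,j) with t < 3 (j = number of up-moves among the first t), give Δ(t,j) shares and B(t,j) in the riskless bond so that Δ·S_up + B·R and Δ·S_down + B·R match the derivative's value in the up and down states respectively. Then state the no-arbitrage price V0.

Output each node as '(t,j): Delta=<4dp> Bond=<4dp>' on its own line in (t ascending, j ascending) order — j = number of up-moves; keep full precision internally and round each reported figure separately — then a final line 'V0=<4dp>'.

The replicating-portfolio and risk-neutral prices coincide; use p* = (1.23−0.79)/(1.42−0.79) = 0.6984 for the latter.
Terminal values V(3,·): V(3,0)=181.2600, V(3,1)=344.0900, V(3,2)=302.7700, V(3,3)=82.4500
(2,0): S=119.2031. Δ = (V_up−V_dn)/(S_up−S_dn) = (344.0900−181.2600)/(169.2684−94.1704) = 2.1682. V = [p*·344.0900 + (1−p*)·181.2600]/1.23 = 239.8232. B = V − Δ·S = -18.6371.
(2,1): S=214.2638. Δ = (V_up−V_dn)/(S_up−S_dn) = (302.7700−344.0900)/(304.2546−169.2684) = -0.3061. V = [p*·302.7700 + (1−p*)·344.0900]/1.23 = 256.2858. B = V − Δ·S = 321.8731.
(2,2): S=385.1324. Δ = (V_up−V_dn)/(S_up−S_dn) = (82.4500−302.7700)/(546.8880−304.2546) = -0.9080. V = [p*·82.4500 + (1−p*)·302.7700]/1.23 = 121.0534. B = V − Δ·S = 470.7677.
(1,0): S=150.8900. Δ = (V_up−V_dn)/(S_up−S_dn) = (256.2858−239.8232)/(214.2638−119.2031) = 0.1732. V = [p*·256.2858 + (1−p*)·239.8232]/1.23 = 204.3260. B = V − Δ·S = 178.1948.
(1,1): S=271.2200. Δ = (V_up−V_dn)/(S_up−S_dn) = (121.0534−256.2858)/(385.1324−214.2638) = -0.7914. V = [p*·121.0534 + (1−p*)·256.2858]/1.23 = 131.5755. B = V − Δ·S = 346.2301.
(0,0): S=191.0000. Δ = (V_up−V_dn)/(S_up−S_dn) = (131.5755−204.3260)/(271.2200−150.8900) = -0.6046. V = [p*·131.5755 + (1−p*)·204.3260]/1.23 = 124.8098. B = V − Δ·S = 240.2868.
Each (Δ,B) replicates both successor values, so the strategy is self-financing and V0 is arbitrage-free.

(0,0): Delta=-0.6046 Bond=240.2868
(1,0): Delta=0.1732 Bond=178.1948
(1,1): Delta=-0.7914 Bond=346.2301
(2,0): Delta=2.1682 Bond=-18.6371
(2,1): Delta=-0.3061 Bond=321.8731
(2,2): Delta=-0.9080 Bond=470.7677
V0=124.8098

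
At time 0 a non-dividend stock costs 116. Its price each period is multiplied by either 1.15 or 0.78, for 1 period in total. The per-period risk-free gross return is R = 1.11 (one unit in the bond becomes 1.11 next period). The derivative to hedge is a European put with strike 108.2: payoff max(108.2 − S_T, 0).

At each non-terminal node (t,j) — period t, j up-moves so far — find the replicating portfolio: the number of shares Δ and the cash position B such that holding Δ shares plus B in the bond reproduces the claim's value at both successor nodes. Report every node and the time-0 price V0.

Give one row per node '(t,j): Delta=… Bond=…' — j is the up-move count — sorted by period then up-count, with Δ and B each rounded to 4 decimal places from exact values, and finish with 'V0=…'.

(0,0): Delta=-0.4129 Bond=49.6177
V0=1.7258

No-arbitrage ⇒ martingale measure with p* = (R−d)/(u−d) = 0.8919.
Payoff layer (t=1): V(1,0)=17.7200, V(1,1)=0.0000
Node (0,0) S=116.0000: V=(p*·0.0000+(1−p*)·17.7200)/1.11=1.7258; Δ=(0.0000−17.7200)/(133.4000−90.4800)=-0.4129; B=V−Δ·S=49.6177
Each (Δ,B) replicates both successor values, so the strategy is self-financing and V0 is arbitrage-free.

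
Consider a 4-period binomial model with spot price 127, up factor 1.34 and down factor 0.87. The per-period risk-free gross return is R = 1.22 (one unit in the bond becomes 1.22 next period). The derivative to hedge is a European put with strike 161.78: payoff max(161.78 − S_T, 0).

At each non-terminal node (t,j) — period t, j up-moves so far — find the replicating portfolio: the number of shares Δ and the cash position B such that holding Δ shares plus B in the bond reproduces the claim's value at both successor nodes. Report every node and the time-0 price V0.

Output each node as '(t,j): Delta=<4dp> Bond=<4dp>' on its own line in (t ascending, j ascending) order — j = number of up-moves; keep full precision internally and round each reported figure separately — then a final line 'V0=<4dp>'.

The replicating-portfolio and risk-neutral prices coincide; use p* = (1.22−0.87)/(1.34−0.87) = 0.7447 for the latter.
At expiry t=4: V(4,0)=89.0220, V(4,1)=49.7160, V(4,2)=0.0000, V(4,3)=0.0000, V(4,4)=0.0000
(3,0): S=83.6299. Δ = (V_up−V_dn)/(S_up−S_dn) = (49.7160−89.0220)/(112.0640−72.7580) = -1.0000. V = [p*·49.7160 + (1−p*)·89.0220]/1.22 = 48.9767. B = V − Δ·S = 132.6066.
(3,1): S=128.8092. Δ = (V_up−V_dn)/(S_up−S_dn) = (0.0000−49.7160)/(172.6044−112.0640) = -0.8212. V = [p*·0.0000 + (1−p*)·49.7160]/1.22 = 10.4045. B = V − Δ·S = 116.1831.
(3,2): S=198.3958. Δ = (V_up−V_dn)/(S_up−S_dn) = (0.0000−0.0000)/(265.8504−172.6044) = 0.0000. V = [p*·0.0000 + (1−p*)·0.0000]/1.22 = 0.0000. B = V − Δ·S = 0.0000.
(3,3): S=305.5752. Δ = (V_up−V_dn)/(S_up−S_dn) = (0.0000−0.0000)/(409.4708−265.8504) = 0.0000. V = [p*·0.0000 + (1−p*)·0.0000]/1.22 = 0.0000. B = V − Δ·S = 0.0000.
(2,0): S=96.1263. Δ = (V_up−V_dn)/(S_up−S_dn) = (10.4045−48.9767)/(128.8092−83.6299) = -0.8538. V = [p*·10.4045 + (1−p*)·48.9767]/1.22 = 16.6006. B = V − Δ·S = 98.6691.
(2,1): S=148.0566. Δ = (V_up−V_dn)/(S_up−S_dn) = (0.0000−10.4045)/(198.3958−128.8092) = -0.1495. V = [p*·0.0000 + (1−p*)·10.4045]/1.22 = 2.1774. B = V − Δ·S = 24.3146.
(2,2): S=228.0412. Δ = (V_up−V_dn)/(S_up−S_dn) = (0.0000−0.0000)/(305.5752−198.3958) = 0.0000. V = [p*·0.0000 + (1−p*)·0.0000]/1.22 = 0.0000. B = V − Δ·S = 0.0000.
(1,0): S=110.4900. Δ = (V_up−V_dn)/(S_up−S_dn) = (2.1774−16.6006)/(148.0566−96.1263) = -0.2777. V = [p*·2.1774 + (1−p*)·16.6006]/1.22 = 4.8032. B = V − Δ·S = 35.4907.
(1,1): S=170.1800. Δ = (V_up−V_dn)/(S_up−S_dn) = (0.0000−2.1774)/(228.0412−148.0566) = -0.0272. V = [p*·0.0000 + (1−p*)·2.1774]/1.22 = 0.4557. B = V − Δ·S = 5.0885.
(0,0): S=127.0000. Δ = (V_up−V_dn)/(S_up−S_dn) = (0.4557−4.8032)/(170.1800−110.4900) = -0.0728. V = [p*·0.4557 + (1−p*)·4.8032]/1.22 = 1.2834. B = V − Δ·S = 10.5334.
Self-financing check: at every node Δ·S+B equals the discounted successor values.

(0,0): Delta=-0.0728 Bond=10.5334
(1,0): Delta=-0.2777 Bond=35.4907
(1,1): Delta=-0.0272 Bond=5.0885
(2,0): Delta=-0.8538 Bond=98.6691
(2,1): Delta=-0.1495 Bond=24.3146
(2,2): Delta=0.0000 Bond=0.0000
(3,0): Delta=-1.0000 Bond=132.6066
(3,1): Delta=-0.8212 Bond=116.1831
(3,2): Delta=0.0000 Bond=0.0000
(3,3): Delta=0.0000 Bond=0.0000
V0=1.2834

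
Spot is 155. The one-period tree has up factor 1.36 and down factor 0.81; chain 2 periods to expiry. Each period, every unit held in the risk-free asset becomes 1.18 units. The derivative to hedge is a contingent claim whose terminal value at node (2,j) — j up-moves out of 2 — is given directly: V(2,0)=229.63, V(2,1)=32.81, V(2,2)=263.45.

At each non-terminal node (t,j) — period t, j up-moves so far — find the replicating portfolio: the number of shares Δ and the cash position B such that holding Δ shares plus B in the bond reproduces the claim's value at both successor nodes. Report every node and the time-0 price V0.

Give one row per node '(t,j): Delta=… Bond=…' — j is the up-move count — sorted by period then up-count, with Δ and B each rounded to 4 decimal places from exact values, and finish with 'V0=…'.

Risk-neutral probability p* = (R−d)/(u−d) = (1.18−0.81)/(1.36−0.81) = 0.6727.
Payoff layer (t=2): V(2,0)=229.6300, V(2,1)=32.8100, V(2,2)=263.4500
(1,0): S=125.5500. Δ = (V_up−V_dn)/(S_up−S_dn) = (32.8100−229.6300)/(170.7480−101.6955) = -2.8503. V = [p*·32.8100 + (1−p*)·229.6300]/1.18 = 82.3931. B = V − Δ·S = 440.2476.
(1,1): S=210.8000. Δ = (V_up−V_dn)/(S_up−S_dn) = (263.4500−32.8100)/(286.6880−170.7480) = 1.9893. V = [p*·263.4500 + (1−p*)·32.8100]/1.18 = 159.2948. B = V − Δ·S = -260.0507.
(0,0): S=155.0000. Δ = (V_up−V_dn)/(S_up−S_dn) = (159.2948−82.3931)/(210.8000−125.5500) = 0.9021. V = [p*·159.2948 + (1−p*)·82.3931]/1.18 = 113.6669. B = V − Δ·S = -26.1544.
Self-financing check: at every node Δ·S+B equals the discounted successor values.

(0,0): Delta=0.9021 Bond=-26.1544
(1,0): Delta=-2.8503 Bond=440.2476
(1,1): Delta=1.9893 Bond=-260.0507
V0=113.6669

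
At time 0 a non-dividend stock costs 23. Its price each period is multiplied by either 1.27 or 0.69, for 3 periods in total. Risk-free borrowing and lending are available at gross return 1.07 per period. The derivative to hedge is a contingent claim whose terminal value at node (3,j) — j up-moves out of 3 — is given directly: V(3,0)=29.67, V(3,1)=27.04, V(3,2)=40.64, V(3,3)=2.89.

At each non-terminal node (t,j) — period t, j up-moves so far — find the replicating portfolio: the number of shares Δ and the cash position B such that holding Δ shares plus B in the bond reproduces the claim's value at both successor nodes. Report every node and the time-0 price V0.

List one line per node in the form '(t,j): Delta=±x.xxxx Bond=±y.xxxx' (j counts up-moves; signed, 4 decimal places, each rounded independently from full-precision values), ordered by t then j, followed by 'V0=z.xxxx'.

No-arbitrage ⇒ martingale measure with p* = (R−d)/(u−d) = 0.6552.
Payoff layer (t=3): V(3,0)=29.6700, V(3,1)=27.0400, V(3,2)=40.6400, V(3,3)=2.8900
(2,0): S=10.9503. Δ = (V_up−V_dn)/(S_up−S_dn) = (27.0400−29.6700)/(13.9069−7.5557) = -0.4141. V = [p*·27.0400 + (1−p*)·29.6700]/1.07 = 26.1186. B = V − Δ·S = 30.6531.
(2,1): S=20.1549. Δ = (V_up−V_dn)/(S_up−S_dn) = (40.6400−27.0400)/(25.5967−13.9069) = 1.1634. V = [p*·40.6400 + (1−p*)·27.0400]/1.07 = 33.5985. B = V − Δ·S = 10.1502.
(2,2): S=37.0967. Δ = (V_up−V_dn)/(S_up−S_dn) = (2.8900−40.6400)/(47.1128−25.5967) = -1.7545. V = [p*·2.8900 + (1−p*)·40.6400]/1.07 = 14.8666. B = V − Δ·S = 79.9528.
(1,0): S=15.8700. Δ = (V_up−V_dn)/(S_up−S_dn) = (33.5985−26.1186)/(20.1549−10.9503) = 0.8126. V = [p*·33.5985 + (1−p*)·26.1186]/1.07 = 28.9899. B = V − Δ·S = 16.0936.
(1,1): S=29.2100. Δ = (V_up−V_dn)/(S_up−S_dn) = (14.8666−33.5985)/(37.0967−20.1549) = -1.1057. V = [p*·14.8666 + (1−p*)·33.5985]/1.07 = 19.9307. B = V − Δ·S = 52.2270.
(0,0): S=23.0000. Δ = (V_up−V_dn)/(S_up−S_dn) = (19.9307−28.9899)/(29.2100−15.8700) = -0.6791. V = [p*·19.9307 + (1−p*)·28.9899]/1.07 = 21.5463. B = V − Δ·S = 37.1656.
Each (Δ,B) replicates both successor values, so the strategy is self-financing and V0 is arbitrage-free.

(0,0): Delta=-0.6791 Bond=37.1656
(1,0): Delta=0.8126 Bond=16.0936
(1,1): Delta=-1.1057 Bond=52.2270
(2,0): Delta=-0.4141 Bond=30.6531
(2,1): Delta=1.1634 Bond=10.1502
(2,2): Delta=-1.7545 Bond=79.9528
V0=21.5463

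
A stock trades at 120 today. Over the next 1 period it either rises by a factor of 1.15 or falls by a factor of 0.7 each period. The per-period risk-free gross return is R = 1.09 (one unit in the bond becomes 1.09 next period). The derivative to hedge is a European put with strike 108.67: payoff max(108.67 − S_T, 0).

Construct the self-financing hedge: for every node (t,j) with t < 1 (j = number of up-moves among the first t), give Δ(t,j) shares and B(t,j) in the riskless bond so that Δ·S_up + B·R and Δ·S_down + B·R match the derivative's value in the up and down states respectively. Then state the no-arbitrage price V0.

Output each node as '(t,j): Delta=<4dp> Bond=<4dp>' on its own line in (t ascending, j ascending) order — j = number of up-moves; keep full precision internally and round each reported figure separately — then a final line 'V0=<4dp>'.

No-arbitrage ⇒ martingale measure with p* = (R−d)/(u−d) = 0.8667.
Payoff layer (t=1): V(1,0)=24.6700, V(1,1)=0.0000
(0,0): S=120.0000. Δ = (V_up−V_dn)/(S_up−S_dn) = (0.0000−24.6700)/(138.0000−84.0000) = -0.4569. V = [p*·0.0000 + (1−p*)·24.6700]/1.09 = 3.0177. B = V − Δ·S = 57.8400.
Check: Δ(0,0)·S0 + B(0,0) = 3.0177 = V0.

(0,0): Delta=-0.4569 Bond=57.8400
V0=3.0177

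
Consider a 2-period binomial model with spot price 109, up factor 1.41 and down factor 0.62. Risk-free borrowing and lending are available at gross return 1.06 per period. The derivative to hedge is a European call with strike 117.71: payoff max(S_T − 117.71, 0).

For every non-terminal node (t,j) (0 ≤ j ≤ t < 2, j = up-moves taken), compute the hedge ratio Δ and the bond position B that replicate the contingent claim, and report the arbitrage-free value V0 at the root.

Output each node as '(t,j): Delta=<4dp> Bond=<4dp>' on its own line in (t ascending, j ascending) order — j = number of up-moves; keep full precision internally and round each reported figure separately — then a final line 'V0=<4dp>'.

(0,0): Delta=0.6040 Bond=-38.5108
(1,0): Delta=0.0000 Bond=0.0000
(1,1): Delta=0.8153 Bond=-73.2930
V0=27.3302

Risk-neutral probability p* = (R−d)/(u−d) = (1.06−0.62)/(1.41−0.62) = 0.5570.
Terminal values V(2,·): V(2,0)=0.0000, V(2,1)=0.0000, V(2,2)=98.9929
  t=1,j=0: stock 67.5800 → up 95.2878 (V=0.0000), down 41.8996 (V=0.0000). Price 0.0000; hedge Δ=0.0000, bond B=0.0000.
  t=1,j=1: stock 153.6900 → up 216.7029 (V=98.9929), down 95.2878 (V=0.0000). Price 52.0144; hedge Δ=0.8153, bond B=-73.2930.
  t=0,j=0: stock 109.0000 → up 153.6900 (V=52.0144), down 67.5800 (V=0.0000). Price 27.3302; hedge Δ=0.6040, bond B=-38.5108.
The time-0 hedge costs 27.3302, which is the no-arbitrage price.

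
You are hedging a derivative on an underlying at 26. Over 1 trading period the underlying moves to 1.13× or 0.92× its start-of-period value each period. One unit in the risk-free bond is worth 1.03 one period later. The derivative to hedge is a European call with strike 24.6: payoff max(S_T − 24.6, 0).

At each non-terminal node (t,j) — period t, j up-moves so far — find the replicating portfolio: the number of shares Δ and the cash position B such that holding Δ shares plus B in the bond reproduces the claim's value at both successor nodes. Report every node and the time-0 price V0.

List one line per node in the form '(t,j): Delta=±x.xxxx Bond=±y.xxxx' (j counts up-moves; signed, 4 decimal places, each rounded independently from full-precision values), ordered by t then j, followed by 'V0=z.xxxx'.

(0,0): Delta=0.8755 Bond=-20.3310
V0=2.4309

No-arbitrage ⇒ martingale measure with p* = (R−d)/(u−d) = 0.5238.
At expiry t=1: V(1,0)=0.0000, V(1,1)=4.7800
Node (0,0) S=26.0000: V=(p*·4.7800+(1−p*)·0.0000)/1.03=2.4309; Δ=(4.7800−0.0000)/(29.3800−23.9200)=0.8755; B=V−Δ·S=-20.3310
Check: Δ(0,0)·S0 + B(0,0) = 2.4309 = V0.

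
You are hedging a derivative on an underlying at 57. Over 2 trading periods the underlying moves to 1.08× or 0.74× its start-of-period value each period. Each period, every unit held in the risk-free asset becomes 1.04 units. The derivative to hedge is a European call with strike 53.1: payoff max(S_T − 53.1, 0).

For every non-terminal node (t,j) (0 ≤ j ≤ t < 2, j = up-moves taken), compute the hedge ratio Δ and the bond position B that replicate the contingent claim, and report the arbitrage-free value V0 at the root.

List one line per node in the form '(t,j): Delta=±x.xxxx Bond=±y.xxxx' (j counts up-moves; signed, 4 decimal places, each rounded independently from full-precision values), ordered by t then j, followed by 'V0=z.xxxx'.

The replicating-portfolio and risk-neutral prices coincide; use p* = (1.04−0.74)/(1.08−0.74) = 0.8824 for the latter.
Terminal values V(2,·): V(2,0)=0.0000, V(2,1)=0.0000, V(2,2)=13.3848
  t=1,j=0: stock 42.1800 → up 45.5544 (V=0.0000), down 31.2132 (V=0.0000). Price 0.0000; hedge Δ=0.0000, bond B=0.0000.
  t=1,j=1: stock 61.5600 → up 66.4848 (V=13.3848), down 45.5544 (V=0.0000). Price 11.3559; hedge Δ=0.6395, bond B=-28.0112.
  t=0,j=0: stock 57.0000 → up 61.5600 (V=11.3559), down 42.1800 (V=0.0000). Price 9.6345; hedge Δ=0.5860, bond B=-23.7651.
Check: Δ(0,0)·S0 + B(0,0) = 9.6345 = V0.

(0,0): Delta=0.5860 Bond=-23.7651
(1,0): Delta=0.0000 Bond=0.0000
(1,1): Delta=0.6395 Bond=-28.0112
V0=9.6345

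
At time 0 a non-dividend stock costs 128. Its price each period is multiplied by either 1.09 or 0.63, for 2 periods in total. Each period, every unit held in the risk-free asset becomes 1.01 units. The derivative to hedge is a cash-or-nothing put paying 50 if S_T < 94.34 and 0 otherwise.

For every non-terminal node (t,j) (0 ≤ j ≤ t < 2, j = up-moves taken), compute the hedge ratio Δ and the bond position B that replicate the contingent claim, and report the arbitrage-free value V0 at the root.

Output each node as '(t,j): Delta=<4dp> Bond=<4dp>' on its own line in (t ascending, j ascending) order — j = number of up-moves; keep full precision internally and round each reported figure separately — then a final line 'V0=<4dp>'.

(0,0): Delta=-0.6946 Bond=104.4692
(1,0): Delta=0.0000 Bond=49.5050
(1,1): Delta=-0.7791 Bond=117.3052
V0=15.5661

Risk-neutral probability p* = (R−d)/(u−d) = (1.01−0.63)/(1.09−0.63) = 0.8261.
Terminal values V(2,·): V(2,0)=50.0000, V(2,1)=50.0000, V(2,2)=0.0000
  t=1,j=0: stock 80.6400 → up 87.8976 (V=50.0000), down 50.8032 (V=50.0000). Price 49.5050; hedge Δ=0.0000, bond B=49.5050.
  t=1,j=1: stock 139.5200 → up 152.0768 (V=0.0000), down 87.8976 (V=50.0000). Price 8.6096; hedge Δ=-0.7791, bond B=117.3052.
  t=0,j=0: stock 128.0000 → up 139.5200 (V=8.6096), down 80.6400 (V=49.5050). Price 15.5661; hedge Δ=-0.6946, bond B=104.4692.
Check: Δ(0,0)·S0 + B(0,0) = 15.5661 = V0.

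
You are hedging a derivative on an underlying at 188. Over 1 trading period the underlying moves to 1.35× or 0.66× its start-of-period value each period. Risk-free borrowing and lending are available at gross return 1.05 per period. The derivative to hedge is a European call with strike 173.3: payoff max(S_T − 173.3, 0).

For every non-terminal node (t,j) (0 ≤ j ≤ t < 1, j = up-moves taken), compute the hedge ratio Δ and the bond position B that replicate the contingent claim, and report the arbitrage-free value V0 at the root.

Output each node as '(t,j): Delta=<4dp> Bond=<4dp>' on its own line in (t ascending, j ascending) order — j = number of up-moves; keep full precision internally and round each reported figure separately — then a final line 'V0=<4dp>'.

(0,0): Delta=0.6206 Bond=-73.3333
V0=43.3333

No-arbitrage ⇒ martingale measure with p* = (R−d)/(u−d) = 0.5652.
Payoff layer (t=1): V(1,0)=0.0000, V(1,1)=80.5000
  t=0,j=0: stock 188.0000 → up 253.8000 (V=80.5000), down 124.0800 (V=0.0000). Price 43.3333; hedge Δ=0.6206, bond B=-73.3333.
Each (Δ,B) replicates both successor values, so the strategy is self-financing and V0 is arbitrage-free.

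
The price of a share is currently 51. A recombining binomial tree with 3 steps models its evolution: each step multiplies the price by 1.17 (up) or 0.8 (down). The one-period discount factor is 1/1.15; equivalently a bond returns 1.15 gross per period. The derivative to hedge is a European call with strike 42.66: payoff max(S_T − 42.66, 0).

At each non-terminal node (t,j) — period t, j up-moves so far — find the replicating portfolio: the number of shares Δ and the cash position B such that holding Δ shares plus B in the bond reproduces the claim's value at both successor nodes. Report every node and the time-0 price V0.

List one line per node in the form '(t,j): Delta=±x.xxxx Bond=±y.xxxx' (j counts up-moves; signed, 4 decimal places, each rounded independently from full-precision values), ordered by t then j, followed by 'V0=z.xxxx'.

Since d<R<u, set p* = (R−d)/(u−d) = 0.9459; price each node as the discounted p*-expectation of its children.
Terminal values V(3,·): V(3,0)=0.0000, V(3,1)=0.0000, V(3,2)=13.1911, V(3,3)=39.0223
  t=2,j=0: stock 32.6400 → up 38.1888 (V=0.0000), down 26.1120 (V=0.0000). Price 0.0000; hedge Δ=0.0000, bond B=0.0000.
  t=2,j=1: stock 47.7360 → up 55.8511 (V=13.1911), down 38.1888 (V=0.0000). Price 10.8505; hedge Δ=0.7469, bond B=-24.8012.
  t=2,j=2: stock 69.8139 → up 81.6823 (V=39.0223), down 55.8511 (V=13.1911). Price 32.7182; hedge Δ=1.0000, bond B=-37.0957.
  t=1,j=0: stock 40.8000 → up 47.7360 (V=10.8505), down 32.6400 (V=0.0000). Price 8.9252; hedge Δ=0.7188, bond B=-20.4005.
  t=1,j=1: stock 59.6700 → up 69.8139 (V=32.7182), down 47.7360 (V=10.8505). Price 27.4228; hedge Δ=0.9905, bond B=-31.6792.
  t=0,j=0: stock 51.0000 → up 59.6700 (V=27.4228), down 40.8000 (V=8.9252). Price 22.9765; hedge Δ=0.9803, bond B=-27.0170.
The time-0 hedge costs 22.9765, which is the no-arbitrage price.

(0,0): Delta=0.9803 Bond=-27.0170
(1,0): Delta=0.7188 Bond=-20.4005
(1,1): Delta=0.9905 Bond=-31.6792
(2,0): Delta=0.0000 Bond=0.0000
(2,1): Delta=0.7469 Bond=-24.8012
(2,2): Delta=1.0000 Bond=-37.0957
V0=22.9765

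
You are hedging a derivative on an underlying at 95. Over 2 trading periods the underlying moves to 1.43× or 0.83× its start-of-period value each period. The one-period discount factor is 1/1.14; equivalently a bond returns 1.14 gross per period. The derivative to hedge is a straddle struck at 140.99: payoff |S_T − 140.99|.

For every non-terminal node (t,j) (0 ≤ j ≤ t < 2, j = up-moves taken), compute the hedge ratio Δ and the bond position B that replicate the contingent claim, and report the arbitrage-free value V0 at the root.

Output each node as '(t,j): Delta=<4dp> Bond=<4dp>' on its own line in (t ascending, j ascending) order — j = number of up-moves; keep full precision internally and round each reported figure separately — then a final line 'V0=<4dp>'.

Risk-neutral probability p* = (R−d)/(u−d) = (1.14−0.83)/(1.43−0.83) = 0.5167.
Terminal payoffs: V(2,0)=75.5445, V(2,1)=28.2345, V(2,2)=53.2755
  t=1,j=0: stock 78.8500 → up 112.7555 (V=28.2345), down 65.4455 (V=75.5445). Price 44.8254; hedge Δ=-1.0000, bond B=123.6754.
  t=1,j=1: stock 135.8500 → up 194.2655 (V=53.2755), down 112.7555 (V=28.2345). Price 36.1161; hedge Δ=0.3072, bond B=-5.6189.
  t=0,j=0: stock 95.0000 → up 135.8500 (V=36.1161), down 78.8500 (V=44.8254). Price 35.3733; hedge Δ=-0.1528, bond B=49.8889.
Each (Δ,B) replicates both successor values, so the strategy is self-financing and V0 is arbitrage-free.

(0,0): Delta=-0.1528 Bond=49.8889
(1,0): Delta=-1.0000 Bond=123.6754
(1,1): Delta=0.3072 Bond=-5.6189
V0=35.3733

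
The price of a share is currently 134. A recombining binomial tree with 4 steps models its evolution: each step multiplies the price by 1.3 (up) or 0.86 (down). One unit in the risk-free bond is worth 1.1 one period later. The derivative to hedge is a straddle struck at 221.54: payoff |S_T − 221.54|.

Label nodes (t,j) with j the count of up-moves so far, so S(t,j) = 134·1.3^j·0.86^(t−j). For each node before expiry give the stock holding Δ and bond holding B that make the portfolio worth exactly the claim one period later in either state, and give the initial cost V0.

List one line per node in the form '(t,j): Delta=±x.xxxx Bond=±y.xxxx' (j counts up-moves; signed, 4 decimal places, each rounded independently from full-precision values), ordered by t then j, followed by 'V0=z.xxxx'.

Since d<R<u, set p* = (R−d)/(u−d) = 0.5455; price each node as the discounted p*-expectation of its children.
Terminal values V(4,·): V(4,0)=148.2409, V(4,1)=110.7390, V(4,2)=54.0502, V(4,3)=31.6423, V(4,4)=161.1774
  t=3,j=0: stock 85.2315 → up 110.8010 (V=110.7390), down 73.2991 (V=148.2409). Price 116.1685; hedge Δ=-1.0000, bond B=201.4000.
  t=3,j=1: stock 128.8383 → up 167.4898 (V=54.0502), down 110.8010 (V=110.7390). Price 72.5617; hedge Δ=-1.0000, bond B=201.4000.
  t=3,j=2: stock 194.7556 → up 253.1823 (V=31.6423), down 167.4898 (V=54.0502). Price 38.0252; hedge Δ=-0.2615, bond B=88.9522.
  t=3,j=3: stock 294.3980 → up 382.7174 (V=161.1774), down 253.1823 (V=31.6423). Price 92.9980; hedge Δ=1.0000, bond B=-201.4000.
  t=2,j=0: stock 99.1064 → up 128.8383 (V=72.5617), down 85.2315 (V=116.1685). Price 83.9845; hedge Δ=-1.0000, bond B=183.0909.
  t=2,j=1: stock 149.8120 → up 194.7556 (V=38.0252), down 128.8383 (V=72.5617). Price 48.8396; hedge Δ=-0.5239, bond B=127.3317.
  t=2,j=2: stock 226.4600 → up 294.3980 (V=92.9980), down 194.7556 (V=38.0252). Price 61.8276; hedge Δ=0.5517, bond B=-63.1106.
  t=1,j=0: stock 115.2400 → up 149.8120 (V=48.8396), down 99.1064 (V=83.9845). Price 58.9223; hedge Δ=-0.6931, bond B=138.7971.
  t=1,j=1: stock 174.2000 → up 226.4600 (V=61.8276), down 149.8120 (V=48.8396). Price 50.8400; hedge Δ=0.1694, bond B=21.3219.
  t=0,j=0: stock 134.0000 → up 174.2000 (V=50.8400), down 115.2400 (V=58.9223). Price 49.5580; hedge Δ=-0.1371, bond B=67.9270.
Self-financing check: at every node Δ·S+B equals the discounted successor values.

(0,0): Delta=-0.1371 Bond=67.9270
(1,0): Delta=-0.6931 Bond=138.7971
(1,1): Delta=0.1694 Bond=21.3219
(2,0): Delta=-1.0000 Bond=183.0909
(2,1): Delta=-0.5239 Bond=127.3317
(2,2): Delta=0.5517 Bond=-63.1106
(3,0): Delta=-1.0000 Bond=201.4000
(3,1): Delta=-1.0000 Bond=201.4000
(3,2): Delta=-0.2615 Bond=88.9522
(3,3): Delta=1.0000 Bond=-201.4000
V0=49.5580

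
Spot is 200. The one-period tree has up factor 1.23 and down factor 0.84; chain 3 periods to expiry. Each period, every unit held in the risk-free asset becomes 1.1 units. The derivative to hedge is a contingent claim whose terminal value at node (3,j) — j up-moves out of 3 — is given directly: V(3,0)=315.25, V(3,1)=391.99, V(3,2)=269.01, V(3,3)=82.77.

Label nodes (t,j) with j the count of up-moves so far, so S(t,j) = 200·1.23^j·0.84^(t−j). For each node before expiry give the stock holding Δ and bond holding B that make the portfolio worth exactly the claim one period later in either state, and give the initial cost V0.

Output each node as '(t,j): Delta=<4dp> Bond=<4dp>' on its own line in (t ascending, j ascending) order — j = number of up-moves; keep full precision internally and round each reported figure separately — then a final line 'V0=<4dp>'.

(0,0): Delta=-1.3658 Bond=455.6318
(1,0): Delta=-0.7826 Bond=403.2242
(1,1): Delta=-1.5649 Bond=550.1803
(2,0): Delta=1.3943 Bond=136.3308
(2,1): Delta=-1.5260 Bond=597.1545
(2,2): Delta=-1.5782 Bond=609.2203
V0=182.4713

Since d<R<u, set p* = (R−d)/(u−d) = 0.6667; price each node as the discounted p*-expectation of its children.
Terminal values V(3,·): V(3,0)=315.2500, V(3,1)=391.9900, V(3,2)=269.0100, V(3,3)=82.7700
(2,0): S=141.1200. Δ = (V_up−V_dn)/(S_up−S_dn) = (391.9900−315.2500)/(173.5776−118.5408) = 1.3943. V = [p*·391.9900 + (1−p*)·315.2500]/1.1 = 333.1000. B = V − Δ·S = 136.3308.
(2,1): S=206.6400. Δ = (V_up−V_dn)/(S_up−S_dn) = (269.0100−391.9900)/(254.1672−173.5776) = -1.5260. V = [p*·269.0100 + (1−p*)·391.9900]/1.1 = 281.8212. B = V − Δ·S = 597.1545.
(2,2): S=302.5800. Δ = (V_up−V_dn)/(S_up−S_dn) = (82.7700−269.0100)/(372.1734−254.1672) = -1.5782. V = [p*·82.7700 + (1−p*)·269.0100]/1.1 = 131.6818. B = V − Δ·S = 609.2203.
(1,0): S=168.0000. Δ = (V_up−V_dn)/(S_up−S_dn) = (281.8212−333.1000)/(206.6400−141.1200) = -0.7826. V = [p*·281.8212 + (1−p*)·333.1000]/1.1 = 271.7401. B = V − Δ·S = 403.2242.
(1,1): S=246.0000. Δ = (V_up−V_dn)/(S_up−S_dn) = (131.6818−281.8212)/(302.5800−206.6400) = -1.5649. V = [p*·131.6818 + (1−p*)·281.8212]/1.1 = 165.2075. B = V − Δ·S = 550.1803.
(0,0): S=200.0000. Δ = (V_up−V_dn)/(S_up−S_dn) = (165.2075−271.7401)/(246.0000−168.0000) = -1.3658. V = [p*·165.2075 + (1−p*)·271.7401]/1.1 = 182.4713. B = V − Δ·S = 455.6318.
Each (Δ,B) replicates both successor values, so the strategy is self-financing and V0 is arbitrage-free.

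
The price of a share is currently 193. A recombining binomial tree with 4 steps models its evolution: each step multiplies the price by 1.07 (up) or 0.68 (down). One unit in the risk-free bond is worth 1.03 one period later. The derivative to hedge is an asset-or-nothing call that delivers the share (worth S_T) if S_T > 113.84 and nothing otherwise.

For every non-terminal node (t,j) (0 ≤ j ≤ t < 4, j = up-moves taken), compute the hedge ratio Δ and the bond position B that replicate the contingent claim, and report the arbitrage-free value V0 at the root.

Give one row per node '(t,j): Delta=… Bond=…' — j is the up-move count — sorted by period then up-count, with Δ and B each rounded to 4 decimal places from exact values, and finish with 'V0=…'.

(0,0): Delta=1.2947 Bond=-61.7215
(1,0): Delta=2.3846 Bond=-206.6127
(1,1): Delta=1.2156 Bond=-47.2258
(2,0): Delta=0.0000 Bond=0.0000
(2,1): Delta=2.5578 Bond=-237.1324
(2,2): Delta=1.1181 Bond=-27.1008
(3,0): Delta=0.0000 Bond=0.0000
(3,1): Delta=0.0000 Bond=0.0000
(3,2): Delta=2.7436 Bond=-272.1602
(3,3): Delta=1.0000 Bond=0.0000
V0=188.1578

No-arbitrage ⇒ martingale measure with p* = (R−d)/(u−d) = 0.8974.
Terminal values V(4,·): V(4,0)=0.0000, V(4,1)=0.0000, V(4,2)=0.0000, V(4,3)=160.7746, V(4,4)=252.9836
  t=3,j=0: stock 60.6854 → up 64.9334 (V=0.0000), down 41.2661 (V=0.0000). Price 0.0000; hedge Δ=0.0000, bond B=0.0000.
  t=3,j=1: stock 95.4902 → up 102.1745 (V=0.0000), down 64.9334 (V=0.0000). Price 0.0000; hedge Δ=0.0000, bond B=0.0000.
  t=3,j=2: stock 150.2567 → up 160.7746 (V=160.7746), down 102.1745 (V=0.0000). Price 140.0825; hedge Δ=2.7436, bond B=-272.1602.
  t=3,j=3: stock 236.4333 → up 252.9836 (V=252.9836), down 160.7746 (V=160.7746). Price 236.4333; hedge Δ=1.0000, bond B=0.0000.
  t=2,j=0: stock 89.2432 → up 95.4902 (V=0.0000), down 60.6854 (V=0.0000). Price 0.0000; hedge Δ=0.0000, bond B=0.0000.
  t=2,j=1: stock 140.4268 → up 150.2567 (V=140.0825), down 95.4902 (V=0.0000). Price 122.0534; hedge Δ=2.5578, bond B=-237.1324.
  t=2,j=2: stock 220.9657 → up 236.4333 (V=236.4333), down 150.2567 (V=140.0825). Price 219.9526; hedge Δ=1.1181, bond B=-27.1008.
  t=1,j=0: stock 131.2400 → up 140.4268 (V=122.0534), down 89.2432 (V=0.0000). Price 106.3448; hedge Δ=2.3846, bond B=-206.6127.
  t=1,j=1: stock 206.5100 → up 220.9657 (V=219.9526), down 140.4268 (V=122.0534). Price 203.7977; hedge Δ=1.2156, bond B=-47.2258.
  t=0,j=0: stock 193.0000 → up 206.5100 (V=203.7977), down 131.2400 (V=106.3448). Price 188.1578; hedge Δ=1.2947, bond B=-61.7215.
Root portfolio cost Δ·193+B reproduces V0=188.1578.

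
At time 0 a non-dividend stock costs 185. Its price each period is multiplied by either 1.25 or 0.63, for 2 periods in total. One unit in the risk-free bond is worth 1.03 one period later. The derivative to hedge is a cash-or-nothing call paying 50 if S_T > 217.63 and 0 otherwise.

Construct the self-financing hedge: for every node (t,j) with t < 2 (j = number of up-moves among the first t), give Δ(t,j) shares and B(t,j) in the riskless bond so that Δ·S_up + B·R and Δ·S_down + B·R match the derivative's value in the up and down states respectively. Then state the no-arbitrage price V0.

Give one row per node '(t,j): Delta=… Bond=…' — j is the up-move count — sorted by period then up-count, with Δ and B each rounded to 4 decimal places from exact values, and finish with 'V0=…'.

(0,0): Delta=0.2730 Bond=-30.8967
(1,0): Delta=0.0000 Bond=0.0000
(1,1): Delta=0.3487 Bond=-49.3267
V0=19.6170

Under the risk-neutral measure, an up-move has probability p* = (R−d)/(u−d) = 0.6452 and values discount at R = 1.03.
At expiry t=2: V(2,0)=0.0000, V(2,1)=0.0000, V(2,2)=50.0000
  t=1,j=0: stock 116.5500 → up 145.6875 (V=0.0000), down 73.4265 (V=0.0000). Price 0.0000; hedge Δ=0.0000, bond B=0.0000.
  t=1,j=1: stock 231.2500 → up 289.0625 (V=50.0000), down 145.6875 (V=0.0000). Price 31.3185; hedge Δ=0.3487, bond B=-49.3267.
  t=0,j=0: stock 185.0000 → up 231.2500 (V=31.3185), down 116.5500 (V=0.0000). Price 19.6170; hedge Δ=0.2730, bond B=-30.8967.
The time-0 hedge costs 19.6170, which is the no-arbitrage price.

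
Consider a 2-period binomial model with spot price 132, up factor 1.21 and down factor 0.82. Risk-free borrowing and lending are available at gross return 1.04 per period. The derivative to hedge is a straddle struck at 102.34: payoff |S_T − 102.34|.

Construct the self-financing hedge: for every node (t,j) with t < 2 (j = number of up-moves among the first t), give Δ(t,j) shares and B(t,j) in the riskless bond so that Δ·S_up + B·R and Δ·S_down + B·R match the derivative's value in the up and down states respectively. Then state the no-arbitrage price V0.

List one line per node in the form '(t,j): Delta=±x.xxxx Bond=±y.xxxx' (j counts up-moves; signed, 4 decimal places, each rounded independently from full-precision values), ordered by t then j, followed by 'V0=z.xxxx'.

(0,0): Delta=0.7788 Bond=-60.6510
(1,0): Delta=0.3565 Bond=-17.3601
(1,1): Delta=1.0000 Bond=-98.4038
V0=42.1533

Since d<R<u, set p* = (R−d)/(u−d) = 0.5641; price each node as the discounted p*-expectation of its children.
Payoff layer (t=2): V(2,0)=13.5832, V(2,1)=28.6304, V(2,2)=90.9212
Node (1,0) S=108.2400: V=(p*·28.6304+(1−p*)·13.5832)/1.04=21.2225; Δ=(28.6304−13.5832)/(130.9704−88.7568)=0.3565; B=V−Δ·S=-17.3601
Node (1,1) S=159.7200: V=(p*·90.9212+(1−p*)·28.6304)/1.04=61.3162; Δ=(90.9212−28.6304)/(193.2612−130.9704)=1.0000; B=V−Δ·S=-98.4038
Node (0,0) S=132.0000: V=(p*·61.3162+(1−p*)·21.2225)/1.04=42.1533; Δ=(61.3162−21.2225)/(159.7200−108.2400)=0.7788; B=V−Δ·S=-60.6510
Self-financing check: at every node Δ·S+B equals the discounted successor values.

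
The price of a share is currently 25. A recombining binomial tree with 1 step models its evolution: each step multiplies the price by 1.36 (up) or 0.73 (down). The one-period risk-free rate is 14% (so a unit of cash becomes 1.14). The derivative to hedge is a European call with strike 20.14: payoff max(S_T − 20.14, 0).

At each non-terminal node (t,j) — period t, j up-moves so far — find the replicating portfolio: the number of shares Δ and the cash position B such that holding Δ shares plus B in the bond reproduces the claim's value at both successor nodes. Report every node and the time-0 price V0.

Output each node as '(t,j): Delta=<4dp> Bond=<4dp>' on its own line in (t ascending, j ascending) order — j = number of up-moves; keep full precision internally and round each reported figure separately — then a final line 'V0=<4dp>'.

Since d<R<u, set p* = (R−d)/(u−d) = 0.6508; price each node as the discounted p*-expectation of its children.
At expiry t=1: V(1,0)=0.0000, V(1,1)=13.8600
(0,0): S=25.0000. Δ = (V_up−V_dn)/(S_up−S_dn) = (13.8600−0.0000)/(34.0000−18.2500) = 0.8800. V = [p*·13.8600 + (1−p*)·0.0000]/1.14 = 7.9123. B = V − Δ·S = -14.0877.
Each (Δ,B) replicates both successor values, so the strategy is self-financing and V0 is arbitrage-free.

(0,0): Delta=0.8800 Bond=-14.0877
V0=7.9123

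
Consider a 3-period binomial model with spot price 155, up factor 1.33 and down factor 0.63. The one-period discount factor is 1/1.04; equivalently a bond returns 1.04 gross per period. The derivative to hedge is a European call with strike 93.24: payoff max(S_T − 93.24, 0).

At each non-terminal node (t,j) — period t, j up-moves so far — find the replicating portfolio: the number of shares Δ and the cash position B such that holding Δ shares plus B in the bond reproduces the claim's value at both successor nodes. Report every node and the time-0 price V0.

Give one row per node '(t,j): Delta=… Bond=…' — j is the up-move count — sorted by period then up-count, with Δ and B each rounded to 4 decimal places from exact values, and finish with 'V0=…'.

(0,0): Delta=0.8898 Bond=-59.3029
(1,0): Delta=0.6550 Bond=-38.7428
(1,1): Delta=0.9685 Bond=-77.8953
(2,0): Delta=0.0000 Bond=0.0000
(2,1): Delta=0.8744 Bond=-68.7921
(2,2): Delta=1.0000 Bond=-89.6538
V0=78.6155

Since d<R<u, set p* = (R−d)/(u−d) = 0.5857; price each node as the discounted p*-expectation of its children.
Terminal payoffs: V(3,0)=0.0000, V(3,1)=0.0000, V(3,2)=79.4931, V(3,3)=271.4187
(2,0): S=61.5195. Δ = (V_up−V_dn)/(S_up−S_dn) = (0.0000−0.0000)/(81.8209−38.7573) = 0.0000. V = [p*·0.0000 + (1−p*)·0.0000]/1.04 = 0.0000. B = V − Δ·S = 0.0000.
(2,1): S=129.8745. Δ = (V_up−V_dn)/(S_up−S_dn) = (79.4931−0.0000)/(172.7331−81.8209) = 0.8744. V = [p*·79.4931 + (1−p*)·0.0000]/1.04 = 44.7695. B = V − Δ·S = -68.7921.
(2,2): S=274.1795. Δ = (V_up−V_dn)/(S_up−S_dn) = (271.4187−79.4931)/(364.6587−172.7331) = 1.0000. V = [p*·271.4187 + (1−p*)·79.4931]/1.04 = 184.5257. B = V − Δ·S = -89.6538.
(1,0): S=97.6500. Δ = (V_up−V_dn)/(S_up−S_dn) = (44.7695−0.0000)/(129.8745−61.5195) = 0.6550. V = [p*·44.7695 + (1−p*)·0.0000]/1.04 = 25.2136. B = V − Δ·S = -38.7428.
(1,1): S=206.1500. Δ = (V_up−V_dn)/(S_up−S_dn) = (184.5257−44.7695)/(274.1795−129.8745) = 0.9685. V = [p*·184.5257 + (1−p*)·44.7695]/1.04 = 121.7564. B = V − Δ·S = -77.8953.
(0,0): S=155.0000. Δ = (V_up−V_dn)/(S_up−S_dn) = (121.7564−25.2136)/(206.1500−97.6500) = 0.8898. V = [p*·121.7564 + (1−p*)·25.2136]/1.04 = 78.6155. B = V − Δ·S = -59.3029.
The time-0 hedge costs 78.6155, which is the no-arbitrage price.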